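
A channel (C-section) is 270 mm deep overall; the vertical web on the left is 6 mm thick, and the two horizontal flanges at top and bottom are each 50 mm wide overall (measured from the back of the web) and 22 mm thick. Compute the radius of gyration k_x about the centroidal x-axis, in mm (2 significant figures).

k_x ≈ 110 mm

Decompose the section into non-overlapping parts with the origin at the bottom-left of its bounding rectangle.
Web: 6 × 270, A = 1 620 mm², y = 135 mm, Ī = 9 841 500 mm⁴.
Top flange (beyond web): 44 × 22, A = 968 mm², y = 259 mm, Ī = 39 043 mm⁴.
Bottom flange (beyond web): 44 × 22, A = 968 mm², y = 11 mm, Ī = 39 043 mm⁴.
By symmetry the centroid is at mid-height, ȳ = 135 mm.
Transfer each piece to the centroidal x-axis using Ī + A·d² with d = y − 135:
  web: d = 0 mm → contributes +9 841 500 mm⁴
  top flange (beyond web): d = 124 mm → contributes +14 923 011 mm⁴
  bottom flange (beyond web): d = -124 mm → contributes +14 923 011 mm⁴
Total I = 39 687 521 mm⁴.
Radius of gyration: k = √(I/A) = √(39 687 521 / 3 556) = 105.6 mm.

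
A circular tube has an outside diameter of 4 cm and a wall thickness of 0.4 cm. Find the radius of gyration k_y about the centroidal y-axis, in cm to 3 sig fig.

Treat the section as a set of non-overlapping primitives; coordinates are from the bounding-box lower-left.
Outer circle: ⌀4, A = 12.566 cm², x = 2 cm, Ī = 12.566 cm⁴.
Bore (subtracted): ⌀3.2, A = 8.0425 cm², x = 2 cm, Ī = 5.1472 cm⁴.
By symmetry the centroid is at mid-width, x̄ = 2 cm.
All pieces are centred on the centroidal y-axis, so I = ΣĪ (holes subtracted) = 7.4192 cm⁴.
Radius of gyration: k = √(I/A) = √(7.4192 / 4.5239) = 1.2806 cm.

k_y ≈ 1.28 cm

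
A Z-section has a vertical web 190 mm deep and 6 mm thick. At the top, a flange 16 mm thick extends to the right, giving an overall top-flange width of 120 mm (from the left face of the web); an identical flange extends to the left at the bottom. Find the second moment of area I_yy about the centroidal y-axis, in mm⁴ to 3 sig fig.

Treat the section as a set of non-overlapping primitives; coordinates are from the bounding-box lower-left.
Web: 6 × 190, A = 1 140 mm², x = 117 mm, Ī = 3 420 mm⁴.
Top flange (beyond web): 114 × 16, A = 1 824 mm², x = 177 mm, Ī = 1 975 392 mm⁴.
Bottom flange (beyond web): 114 × 16, A = 1 824 mm², x = 57 mm, Ī = 1 975 392 mm⁴.
Centroid: x̄ = ΣA·x / ΣA = 117 mm.
Transfer each piece to the centroidal y-axis using Ī + A·d² with d = x − 117:
  web: d = 0 mm → contributes +3 420 mm⁴
  top flange (beyond web): d = 60 mm → contributes +8 541 792 mm⁴
  bottom flange (beyond web): d = -60 mm → contributes +8 541 792 mm⁴
Total I = 17 087 004 mm⁴.

I_yy ≈ 1.71 × 10⁷ mm⁴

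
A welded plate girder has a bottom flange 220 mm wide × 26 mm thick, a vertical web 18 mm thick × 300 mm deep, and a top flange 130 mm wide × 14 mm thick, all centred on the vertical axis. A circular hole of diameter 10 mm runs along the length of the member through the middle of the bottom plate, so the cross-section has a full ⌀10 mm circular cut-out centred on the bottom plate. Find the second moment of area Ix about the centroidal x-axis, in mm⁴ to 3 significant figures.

Decompose the section into non-overlapping parts with the origin at the bottom-left of its bounding rectangle.
Bottom plate: 220 × 26, A = 5 720 mm², y = 13 mm, Ī = 322 227 mm⁴.
Web plate: 18 × 300, A = 5 400 mm², y = 176 mm, Ī = 40 500 000 mm⁴.
Top plate: 130 × 14, A = 1 820 mm², y = 333 mm, Ī = 29 727 mm⁴.
Hole (subtracted): ⌀10, A = 78.54 mm², y = 13 mm, Ī = 490.87 mm⁴.
Centroid: ȳ = ΣA·y / ΣA = 126.72 mm.
Transfer each piece to the centroidal x-axis using Ī + A·d² with d = y − 126.72:
  bottom plate: d = -113.72 mm → contributes +74 294 099 mm⁴
  web plate: d = 49.28 mm → contributes +53 614 217 mm⁴
  top plate: d = 206.28 mm → contributes +77 473 651 mm⁴
  hole: d = -113.72 mm → contributes −1 016 179 mm⁴
Total I = 204 365 788 mm⁴.

Ix ≈ 2.04 × 10⁸ mm⁴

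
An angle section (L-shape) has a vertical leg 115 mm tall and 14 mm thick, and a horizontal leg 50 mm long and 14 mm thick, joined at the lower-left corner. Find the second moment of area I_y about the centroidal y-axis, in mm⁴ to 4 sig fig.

Treat the section as a set of non-overlapping primitives; coordinates are from the bounding-box lower-left.
Vertical leg: 14 × 115, A = 1 610 mm², x = 7 mm, Ī = 26296.7 mm⁴.
Horizontal leg (remainder): 36 × 14, A = 504 mm², x = 32 mm, Ī = 54 432 mm⁴.
Centroid: x̄ = ΣA·x / ΣA = 12.9603 mm.
Transfer each piece to the centroidal y-axis using Ī + A·d² with d = x − 12.9603:
  vertical leg: d = -5.96026 mm → contributes +83491.5 mm⁴
  horizontal leg (remainder): d = 19.0397 mm → contributes +237 138 mm⁴
Total I = 320 629 mm⁴.

I_y ≈ 3.206 × 10⁵ mm⁴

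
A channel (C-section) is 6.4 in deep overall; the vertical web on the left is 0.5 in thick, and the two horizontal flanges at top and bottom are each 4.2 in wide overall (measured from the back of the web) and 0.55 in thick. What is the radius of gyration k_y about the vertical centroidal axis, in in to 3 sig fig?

k_y ≈ 1.32 in

Treat the section as a set of non-overlapping primitives; coordinates are from the bounding-box lower-left.
Web: 0.5 × 6.4, A = 3.2 in², x = 0.25 in, Ī = 0.066667 in⁴.
Top flange (beyond web): 3.7 × 0.55, A = 2.035 in², x = 2.35 in, Ī = 2.3216 in⁴.
Bottom flange (beyond web): 3.7 × 0.55, A = 2.035 in², x = 2.35 in, Ī = 2.3216 in⁴.
Centroid: x̄ = ΣA·x / ΣA = 1.4257 in.
Transfer each piece to the vertical centroidal axis using Ī + A·d² with d = x − 1.4257:
  web: d = -1.1757 in → contributes +4.4896 in⁴
  top flange (beyond web): d = 0.92435 in → contributes +4.0603 in⁴
  bottom flange (beyond web): d = 0.92435 in → contributes +4.0603 in⁴
Total I = 12.61 in⁴.
Radius of gyration: k = √(I/A) = √(12.61 / 7.27) = 1.317 in.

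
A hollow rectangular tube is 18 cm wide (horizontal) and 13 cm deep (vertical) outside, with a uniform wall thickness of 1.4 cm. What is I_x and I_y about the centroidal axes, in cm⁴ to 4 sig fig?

Break the section into simple shapes (no overlaps), measuring from the bottom-left corner of the bounding box.
Outer rectangle: 18 × 13, A = 234 cm², y = 6.5 cm, Ī = 3295.5 cm⁴.
Inner void (subtracted): 15.2 × 10.2, A = 155.04 cm², y = 6.5 cm, Ī = 1344.2 cm⁴.
By symmetry the centroid is at mid-height, ȳ = 6.5 cm.
All pieces are centred on the centroidal x-axis, so I = ΣĪ (holes subtracted) = 1951.3 cm⁴.
Repeating about the centroidal y-axis gives I_y = 3332.96 cm⁴.

I_x ≈ 1951 cm⁴, I_y ≈ 3333 cm⁴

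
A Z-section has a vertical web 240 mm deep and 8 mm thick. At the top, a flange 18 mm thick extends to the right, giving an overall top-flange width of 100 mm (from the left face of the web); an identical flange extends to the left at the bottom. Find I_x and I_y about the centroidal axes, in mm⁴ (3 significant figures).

Split into non-overlapping primitives; take the origin at the lower-left of the bounding box.
Web: 8 × 240, A = 1 920 mm², y = 120 mm, Ī = 9 216 000 mm⁴.
Top flange (beyond web): 92 × 18, A = 1 656 mm², y = 231 mm, Ī = 44 712 mm⁴.
Bottom flange (beyond web): 92 × 18, A = 1 656 mm², y = 9 mm, Ī = 44 712 mm⁴.
Centroid: ȳ = ΣA·y / ΣA = 120 mm.
Transfer each piece to the centroidal x-axis using Ī + A·d² with d = y − 120:
  web: d = 0 mm → contributes +9 216 000 mm⁴
  top flange (beyond web): d = 111 mm → contributes +20 448 288 mm⁴
  bottom flange (beyond web): d = -111 mm → contributes +20 448 288 mm⁴
Total I = 50 112 576 mm⁴.
For the y-axis: x̄ = 96 mm.
Repeating about the centroidal y-axis gives I_y = 10 626 304 mm⁴.

I_x ≈ 5.01 × 10⁷ mm⁴, I_y ≈ 1.06 × 10⁷ mm⁴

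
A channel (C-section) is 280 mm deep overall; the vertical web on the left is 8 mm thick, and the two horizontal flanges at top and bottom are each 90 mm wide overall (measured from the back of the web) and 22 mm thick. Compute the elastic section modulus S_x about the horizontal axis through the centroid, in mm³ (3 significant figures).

Break the section into simple shapes (no overlaps), measuring from the bottom-left corner of the bounding box.
Web: 8 × 280, A = 2 240 mm², y = 140 mm, Ī = 14 634 667 mm⁴.
Top flange (beyond web): 82 × 22, A = 1 804 mm², y = 269 mm, Ī = 72 761 mm⁴.
Bottom flange (beyond web): 82 × 22, A = 1 804 mm², y = 11 mm, Ī = 72 761 mm⁴.
By symmetry the centroid is at mid-height, ȳ = 140 mm.
Transfer each piece to the horizontal axis through the centroid using Ī + A·d² with d = y − 140:
  web: d = 0 mm → contributes +14 634 667 mm⁴
  top flange (beyond web): d = 129 mm → contributes +30 093 125 mm⁴
  bottom flange (beyond web): d = -129 mm → contributes +30 093 125 mm⁴
Total I = 74 820 917 mm⁴.
Extreme fibre distance c = 140 mm; S = I/c = 534 435 mm³.

S_x ≈ 5.34 × 10⁵ mm³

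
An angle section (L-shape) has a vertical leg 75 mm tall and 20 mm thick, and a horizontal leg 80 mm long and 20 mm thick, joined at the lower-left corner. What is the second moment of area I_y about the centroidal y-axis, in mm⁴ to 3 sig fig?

I_y ≈ 1.48 × 10⁶ mm⁴

Break the section into simple shapes (no overlaps), measuring from the bottom-left corner of the bounding box.
Vertical leg: 20 × 75, A = 1 500 mm², x = 10 mm, Ī = 50 000 mm⁴.
Horizontal leg (remainder): 60 × 20, A = 1 200 mm², x = 50 mm, Ī = 360 000 mm⁴.
Centroid: x̄ = ΣA·x / ΣA = 27.778 mm.
Transfer each piece to the centroidal y-axis using Ī + A·d² with d = x − 27.778:
  vertical leg: d = -17.778 mm → contributes +524 074 mm⁴
  horizontal leg (remainder): d = 22.222 mm → contributes +952 593 mm⁴
Total I = 1 476 667 mm⁴.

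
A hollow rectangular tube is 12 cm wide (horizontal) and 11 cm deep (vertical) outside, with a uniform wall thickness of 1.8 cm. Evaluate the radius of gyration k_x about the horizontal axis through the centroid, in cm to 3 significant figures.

k_x ≈ 3.87 cm

Split into non-overlapping primitives; take the origin at the lower-left of the bounding box.
Outer rectangle: 12 × 11, A = 132 cm², y = 5.5 cm, Ī = 1 331 cm⁴.
Inner void (subtracted): 8.4 × 7.4, A = 62.16 cm², y = 5.5 cm, Ī = 283.66 cm⁴.
By symmetry the centroid is at mid-height, ȳ = 5.5 cm.
All pieces are centred on the horizontal axis through the centroid, so I = ΣĪ (holes subtracted) = 1047.3 cm⁴.
Radius of gyration: k = √(I/A) = √(1047.3 / 69.84) = 3.8725 cm.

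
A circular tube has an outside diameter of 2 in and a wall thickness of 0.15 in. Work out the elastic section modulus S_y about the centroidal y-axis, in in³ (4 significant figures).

S_y ≈ 0.3754 in³

Break the section into simple shapes (no overlaps), measuring from the bottom-left corner of the bounding box.
Outer circle: ⌀2, A = 3.14159 in², x = 1 in, Ī = 0.785398 in⁴.
Bore (subtracted): ⌀1.7, A = 2.2698 in², x = 1 in, Ī = 0.409983 in⁴.
By symmetry the centroid is at mid-width, x̄ = 1 in.
All pieces are centred on the centroidal y-axis, so I = ΣĪ (holes subtracted) = 0.375415 in⁴.
Extreme fibre distance c = 1 in; S = I/c = 0.375415 in³.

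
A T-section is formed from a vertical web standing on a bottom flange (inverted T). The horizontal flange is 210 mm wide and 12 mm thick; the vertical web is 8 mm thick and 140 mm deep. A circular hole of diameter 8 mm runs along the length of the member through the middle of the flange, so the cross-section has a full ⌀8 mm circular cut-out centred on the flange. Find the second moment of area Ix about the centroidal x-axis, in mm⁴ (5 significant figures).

Ix ≈ 6.3101 × 10⁶ mm⁴

Split into non-overlapping primitives; take the origin at the lower-left of the bounding box.
Flange: 210 × 12, A = 2 520 mm², y = 6 mm, Ī = 30 240 mm⁴.
Web: 8 × 140, A = 1 120 mm², y = 82 mm, Ī = 1 829 333 mm⁴.
Hole (subtracted): ⌀8, A = 50.26548 mm², y = 6 mm, Ī = 201.0619 mm⁴.
Centroid: ȳ = ΣA·y / ΣA = 29.71206 mm.
Transfer each piece to the centroidal x-axis using Ī + A·d² with d = y − 29.71206:
  flange: d = -23.71206 mm → contributes +1 447 140 mm⁴
  web: d = 52.28794 mm → contributes +4 891 445 mm⁴
  hole: d = -23.71206 mm → contributes −28463.42 mm⁴
Total I = 6 310 122 mm⁴.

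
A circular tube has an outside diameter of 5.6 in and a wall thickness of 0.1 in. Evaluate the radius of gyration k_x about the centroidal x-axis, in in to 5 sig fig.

k_x ≈ 1.9449 in

Break the section into simple shapes (no overlaps), measuring from the bottom-left corner of the bounding box.
Outer circle: ⌀5.6, A = 24.63009 in², y = 2.8 in, Ī = 48.27497 in⁴.
Bore (subtracted): ⌀5.4, A = 22.90221 in², y = 2.8 in, Ī = 41.73928 in⁴.
By symmetry the centroid is at mid-height, ȳ = 2.8 in.
All pieces are centred on the centroidal x-axis, so I = ΣĪ (holes subtracted) = 6.535691 in⁴.
Radius of gyration: k = √(I/A) = √(6.535691 / 1.727876) = 1.944865 in.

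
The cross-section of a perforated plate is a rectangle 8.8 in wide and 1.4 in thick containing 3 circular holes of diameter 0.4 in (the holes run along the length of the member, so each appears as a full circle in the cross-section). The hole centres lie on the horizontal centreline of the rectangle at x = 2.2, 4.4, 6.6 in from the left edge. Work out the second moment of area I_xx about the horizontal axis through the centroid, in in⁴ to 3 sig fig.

I_xx ≈ 2.01 in⁴

Decompose the section into non-overlapping parts with the origin at the bottom-left of its bounding rectangle.
Plate: 8.8 × 1.4, A = 12.32 in², y = 0.7 in, Ī = 2.0123 in⁴.
Hole 1 (subtracted): ⌀0.4, A = 0.12566 in², y = 0.7 in, Ī = 0.0012566 in⁴.
Hole 2 (subtracted): ⌀0.4, A = 0.12566 in², y = 0.7 in, Ī = 0.0012566 in⁴.
Hole 3 (subtracted): ⌀0.4, A = 0.12566 in², y = 0.7 in, Ī = 0.0012566 in⁴.
By symmetry the centroid is at mid-height, ȳ = 0.7 in.
All pieces are centred on the horizontal axis through the centroid, so I = ΣĪ (holes subtracted) = 2.0085 in⁴.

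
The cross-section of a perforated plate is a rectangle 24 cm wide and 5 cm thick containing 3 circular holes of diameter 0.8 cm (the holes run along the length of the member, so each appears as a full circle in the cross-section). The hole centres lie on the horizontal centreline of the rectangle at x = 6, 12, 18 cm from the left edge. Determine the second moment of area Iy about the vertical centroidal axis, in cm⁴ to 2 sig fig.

Iy ≈ 5700 cm⁴

Decompose the section into non-overlapping parts with the origin at the bottom-left of its bounding rectangle.
Plate: 24 × 5, A = 120 cm², x = 12 cm, Ī = 5 760 cm⁴.
Hole 1 (subtracted): ⌀0.8, A = 0.5027 cm², x = 6 cm, Ī = 0.02011 cm⁴.
Hole 2 (subtracted): ⌀0.8, A = 0.5027 cm², x = 12 cm, Ī = 0.02011 cm⁴.
Hole 3 (subtracted): ⌀0.8, A = 0.5027 cm², x = 18 cm, Ī = 0.02011 cm⁴.
By symmetry the centroid is at mid-width, x̄ = 12 cm.
Transfer each piece to the vertical centroidal axis using Ī + A·d² with d = x − 12:
  plate: d = 0 cm → contributes +5 760 cm⁴
  hole 1: d = -6 cm → contributes −18.12 cm⁴
  hole 2: d = 0 cm → contributes −0.02011 cm⁴
  hole 3: d = 6 cm → contributes −18.12 cm⁴
Total I = 5 724 cm⁴.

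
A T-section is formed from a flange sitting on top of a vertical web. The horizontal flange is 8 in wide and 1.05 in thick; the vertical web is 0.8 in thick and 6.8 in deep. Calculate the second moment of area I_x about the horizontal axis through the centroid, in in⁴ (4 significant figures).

I_x ≈ 72.60 in⁴

Treat the section as a set of non-overlapping primitives; coordinates are from the bounding-box lower-left.
Flange: 8 × 1.05, A = 8.4 in², y = 7.325 in, Ī = 0.77175 in⁴.
Web: 0.8 × 6.8, A = 5.44 in², y = 3.4 in, Ī = 20.9621 in⁴.
Centroid: ȳ = ΣA·y / ΣA = 5.78223 in.
Transfer each piece to the horizontal axis through the centroid using Ī + A·d² with d = y − 5.78223:
  flange: d = 1.54277 in → contributes +20.765 in⁴
  web: d = -2.38223 in → contributes +51.8341 in⁴
Total I = 72.5992 in⁴.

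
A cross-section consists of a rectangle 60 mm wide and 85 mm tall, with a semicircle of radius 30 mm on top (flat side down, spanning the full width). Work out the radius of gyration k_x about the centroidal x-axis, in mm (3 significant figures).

k_x ≈ 31.7 mm

Break the section into simple shapes (no overlaps), measuring from the bottom-left corner of the bounding box.
Rectangular body: 60 × 85, A = 5 100 mm², y = 42.5 mm, Ī = 3 070 625 mm⁴.
Semicircular cap: semicircle r = 30, A = 1413.7 mm², y = 97.732 mm, Ī = 88 903 mm⁴.
Centroid: ȳ = ΣA·y / ΣA = 54.487 mm.
Transfer each piece to the centroidal x-axis using Ī + A·d² with d = y − 54.487:
  rectangular body: d = -11.987 mm → contributes +3 803 492 mm⁴
  semicircular cap: d = 43.245 mm → contributes +2 732 729 mm⁴
Total I = 6 536 220 mm⁴.
Radius of gyration: k = √(I/A) = √(6 536 220 / 6513.7) = 31.677 mm.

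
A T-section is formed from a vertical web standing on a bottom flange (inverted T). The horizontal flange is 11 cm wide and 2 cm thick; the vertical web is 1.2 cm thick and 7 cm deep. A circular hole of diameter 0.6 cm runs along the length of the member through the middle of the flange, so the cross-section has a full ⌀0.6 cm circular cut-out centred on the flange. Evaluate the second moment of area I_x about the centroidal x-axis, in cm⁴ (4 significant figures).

Break the section into simple shapes (no overlaps), measuring from the bottom-left corner of the bounding box.
Flange: 11 × 2, A = 22 cm², y = 1 cm, Ī = 7.33333 cm⁴.
Web: 1.2 × 7, A = 8.4 cm², y = 5.5 cm, Ī = 34.3 cm⁴.
Hole (subtracted): ⌀0.6, A = 0.282743 cm², y = 1 cm, Ī = 0.00636173 cm⁴.
Centroid: ȳ = ΣA·y / ΣA = 2.25509 cm.
Transfer each piece to the centroidal x-axis using Ī + A·d² with d = y − 2.25509:
  flange: d = -1.25509 cm → contributes +41.9891 cm⁴
  web: d = 3.24491 cm → contributes +122.747 cm⁴
  hole: d = -1.25509 cm → contributes −0.451757 cm⁴
Total I = 164.284 cm⁴.

I_x ≈ 164.3 cm⁴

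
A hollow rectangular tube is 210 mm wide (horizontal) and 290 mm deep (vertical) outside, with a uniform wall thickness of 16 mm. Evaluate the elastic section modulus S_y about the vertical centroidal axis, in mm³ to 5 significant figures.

S_y ≈ 9.7669 × 10⁵ mm³

Treat the section as a set of non-overlapping primitives; coordinates are from the bounding-box lower-left.
Outer rectangle: 210 × 290, A = 60 900 mm², x = 105 mm, Ī = 223 807 500 mm⁴.
Inner void (subtracted): 178 × 258, A = 45 924 mm², x = 105 mm, Ī = 121 254 668 mm⁴.
By symmetry the centroid is at mid-width, x̄ = 105 mm.
All pieces are centred on the vertical centroidal axis, so I = ΣĪ (holes subtracted) = 102 552 832 mm⁴.
Extreme fibre distance c = 105 mm; S = I/c = 976693.6 mm³.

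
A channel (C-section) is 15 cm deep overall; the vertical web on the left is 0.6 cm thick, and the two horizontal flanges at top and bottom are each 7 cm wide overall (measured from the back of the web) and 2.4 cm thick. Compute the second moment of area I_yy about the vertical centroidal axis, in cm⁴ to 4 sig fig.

I_yy ≈ 190.4 cm⁴

Break the section into simple shapes (no overlaps), measuring from the bottom-left corner of the bounding box.
Web: 0.6 × 15, A = 9 cm², x = 0.3 cm, Ī = 0.27 cm⁴.
Top flange (beyond web): 6.4 × 2.4, A = 15.36 cm², x = 3.8 cm, Ī = 52.4288 cm⁴.
Bottom flange (beyond web): 6.4 × 2.4, A = 15.36 cm², x = 3.8 cm, Ī = 52.4288 cm⁴.
Centroid: x̄ = ΣA·x / ΣA = 3.00695 cm.
Transfer each piece to the vertical centroidal axis using Ī + A·d² with d = x − 3.00695:
  web: d = -2.70695 cm → contributes +66.2181 cm⁴
  top flange (beyond web): d = 0.793051 cm → contributes +62.0892 cm⁴
  bottom flange (beyond web): d = 0.793051 cm → contributes +62.0892 cm⁴
Total I = 190.396 cm⁴.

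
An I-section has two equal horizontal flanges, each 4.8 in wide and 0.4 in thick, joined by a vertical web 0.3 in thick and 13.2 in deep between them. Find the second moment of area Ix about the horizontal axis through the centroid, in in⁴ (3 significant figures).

Treat the section as a set of non-overlapping primitives; coordinates are from the bounding-box lower-left.
Bottom flange: 4.8 × 0.4, A = 1.92 in², y = 0.2 in, Ī = 0.0256 in⁴.
Web: 0.3 × 13.2, A = 3.96 in², y = 7 in, Ī = 57.499 in⁴.
Top flange: 4.8 × 0.4, A = 1.92 in², y = 13.8 in, Ī = 0.0256 in⁴.
By symmetry the centroid is at mid-height, ȳ = 7 in.
Transfer each piece to the horizontal axis through the centroid using Ī + A·d² with d = y − 7:
  bottom flange: d = -6.8 in → contributes +88.806 in⁴
  web: d = 0 in → contributes +57.499 in⁴
  top flange: d = 6.8 in → contributes +88.806 in⁴
Total I = 235.11 in⁴.

Ix ≈ 235 in⁴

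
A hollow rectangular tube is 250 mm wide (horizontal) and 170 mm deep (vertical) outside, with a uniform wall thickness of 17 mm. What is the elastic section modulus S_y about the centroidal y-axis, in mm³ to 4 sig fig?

S_y ≈ 8.571 × 10⁵ mm³

Split into non-overlapping primitives; take the origin at the lower-left of the bounding box.
Outer rectangle: 250 × 170, A = 42 500 mm², x = 125 mm, Ī = 221 354 167 mm⁴.
Inner void (subtracted): 216 × 136, A = 29 376 mm², x = 125 mm, Ī = 114 213 888 mm⁴.
By symmetry the centroid is at mid-width, x̄ = 125 mm.
All pieces are centred on the centroidal y-axis, so I = ΣĪ (holes subtracted) = 107 140 279 mm⁴.
Extreme fibre distance c = 125 mm; S = I/c = 857 122 mm³.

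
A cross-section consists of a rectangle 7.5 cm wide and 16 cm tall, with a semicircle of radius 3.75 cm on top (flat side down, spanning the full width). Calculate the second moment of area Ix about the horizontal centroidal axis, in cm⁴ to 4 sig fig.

Split into non-overlapping primitives; take the origin at the lower-left of the bounding box.
Rectangular body: 7.5 × 16, A = 120 cm², y = 8 cm, Ī = 2 560 cm⁴.
Semicircular cap: semicircle r = 3.75, A = 22.0893 cm², y = 17.5915 cm, Ī = 21.7049 cm⁴.
Centroid: ȳ = ΣA·y / ΣA = 9.49111 cm.
Transfer each piece to the horizontal centroidal axis using Ī + A·d² with d = y − 9.49111:
  rectangular body: d = -1.49111 cm → contributes +2826.81 cm⁴
  semicircular cap: d = 8.10044 cm → contributes +1471.14 cm⁴
Total I = 4297.95 cm⁴.

Ix ≈ 4298 cm⁴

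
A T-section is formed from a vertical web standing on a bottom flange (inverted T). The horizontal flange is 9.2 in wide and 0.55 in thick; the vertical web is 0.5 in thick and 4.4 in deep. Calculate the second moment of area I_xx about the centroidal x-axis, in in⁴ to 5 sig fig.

Split into non-overlapping primitives; take the origin at the lower-left of the bounding box.
Flange: 9.2 × 0.55, A = 5.06 in², y = 0.275 in, Ī = 0.1275542 in⁴.
Web: 0.5 × 4.4, A = 2.2 in², y = 2.75 in, Ī = 3.549333 in⁴.
Centroid: ȳ = ΣA·y / ΣA = 1.025 in.
Transfer each piece to the centroidal x-axis using Ī + A·d² with d = y − 1.025:
  flange: d = -0.75 in → contributes +2.973804 in⁴
  web: d = 1.725 in → contributes +10.09571 in⁴
Total I = 13.06951 in⁴.

I_xx ≈ 13.070 in⁴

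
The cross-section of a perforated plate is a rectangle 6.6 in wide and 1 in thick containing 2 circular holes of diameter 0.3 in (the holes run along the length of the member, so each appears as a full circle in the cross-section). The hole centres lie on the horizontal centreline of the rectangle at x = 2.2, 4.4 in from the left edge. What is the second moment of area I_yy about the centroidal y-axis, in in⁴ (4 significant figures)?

I_yy ≈ 23.79 in⁴

Split into non-overlapping primitives; take the origin at the lower-left of the bounding box.
Plate: 6.6 × 1, A = 6.6 in², x = 3.3 in, Ī = 23.958 in⁴.
Hole 1 (subtracted): ⌀0.3, A = 0.0706858 in², x = 2.2 in, Ī = 0.000397608 in⁴.
Hole 2 (subtracted): ⌀0.3, A = 0.0706858 in², x = 4.4 in, Ī = 0.000397608 in⁴.
By symmetry the centroid is at mid-width, x̄ = 3.3 in.
Transfer each piece to the centroidal y-axis using Ī + A·d² with d = x − 3.3:
  plate: d = 0 in → contributes +23.958 in⁴
  hole 1: d = -1.1 in → contributes −0.0859275 in⁴
  hole 2: d = 1.1 in → contributes −0.0859275 in⁴
Total I = 23.7861 in⁴.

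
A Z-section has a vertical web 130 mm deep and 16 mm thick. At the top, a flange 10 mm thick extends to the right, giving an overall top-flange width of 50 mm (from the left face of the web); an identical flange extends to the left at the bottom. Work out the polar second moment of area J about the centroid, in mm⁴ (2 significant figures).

Split into non-overlapping primitives; take the origin at the lower-left of the bounding box.
Web: 16 × 130, A = 2 080 mm², y = 65 mm, Ī = 2 929 333 mm⁴.
Top flange (beyond web): 34 × 10, A = 340 mm², y = 125 mm, Ī = 2 833 mm⁴.
Bottom flange (beyond web): 34 × 10, A = 340 mm², y = 5 mm, Ī = 2 833 mm⁴.
Centroid: ȳ = ΣA·y / ΣA = 65 mm.
Transfer each piece to the centroidal x-axis using Ī + A·d² with d = y − 65:
  web: d = 0 mm → contributes +2 929 333 mm⁴
  top flange (beyond web): d = 60 mm → contributes +1 226 833 mm⁴
  bottom flange (beyond web): d = -60 mm → contributes +1 226 833 mm⁴
Total I = 5 383 000 mm⁴.
For the y-axis: x̄ = 42 mm.
Repeating about the centroidal y-axis gives I_y = 534 880 mm⁴.
Polar second moment: J = I_x + I_y = 5 917 880 mm⁴.

J ≈ 5.9 × 10⁶ mm⁴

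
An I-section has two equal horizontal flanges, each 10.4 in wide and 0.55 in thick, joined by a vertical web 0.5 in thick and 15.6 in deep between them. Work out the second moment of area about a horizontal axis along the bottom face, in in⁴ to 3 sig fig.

I_base ≈ 2250 in⁴

Split into non-overlapping primitives; take the origin at the lower-left of the bounding box.
Bottom flange: 10.4 × 0.55, A = 5.72 in², y = 0.275 in, Ī = 0.14419 in⁴.
Web: 0.5 × 15.6, A = 7.8 in², y = 8.35 in, Ī = 158.18 in⁴.
Top flange: 10.4 × 0.55, A = 5.72 in², y = 16.425 in, Ī = 0.14419 in⁴.
Transfer each piece to a horizontal axis along the bottom face using Ī + A·d² with d = y − 0:
  bottom flange: d = 0.275 in → contributes +0.57677 in⁴
  web: d = 8.35 in → contributes +702.02 in⁴
  top flange: d = 16.425 in → contributes +1543.3 in⁴
Total I = 2245.9 in⁴.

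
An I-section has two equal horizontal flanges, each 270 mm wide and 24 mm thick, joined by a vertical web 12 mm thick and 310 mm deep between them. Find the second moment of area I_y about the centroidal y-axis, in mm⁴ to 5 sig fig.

Break the section into simple shapes (no overlaps), measuring from the bottom-left corner of the bounding box.
Bottom flange: 270 × 24, A = 6 480 mm², x = 135 mm, Ī = 39 366 000 mm⁴.
Web: 12 × 310, A = 3 720 mm², x = 135 mm, Ī = 44 640 mm⁴.
Top flange: 270 × 24, A = 6 480 mm², x = 135 mm, Ī = 39 366 000 mm⁴.
By symmetry the centroid is at mid-width, x̄ = 135 mm.
All pieces are centred on the centroidal y-axis, so I = ΣĪ = 78 776 640 mm⁴.

I_y ≈ 7.8777 × 10⁷ mm⁴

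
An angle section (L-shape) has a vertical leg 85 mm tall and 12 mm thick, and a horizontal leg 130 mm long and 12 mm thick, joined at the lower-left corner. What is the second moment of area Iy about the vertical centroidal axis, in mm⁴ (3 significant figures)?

Treat the section as a set of non-overlapping primitives; coordinates are from the bounding-box lower-left.
Vertical leg: 12 × 85, A = 1 020 mm², x = 6 mm, Ī = 12 240 mm⁴.
Horizontal leg (remainder): 118 × 12, A = 1 416 mm², x = 71 mm, Ī = 1 643 032 mm⁴.
Centroid: x̄ = ΣA·x / ΣA = 43.783 mm.
Transfer each piece to the vertical centroidal axis using Ī + A·d² with d = x − 43.783:
  vertical leg: d = -37.783 mm → contributes +1 468 366 mm⁴
  horizontal leg (remainder): d = 27.217 mm → contributes +2 691 936 mm⁴
Total I = 4 160 302 mm⁴.

Iy ≈ 4.16 × 10⁶ mm⁴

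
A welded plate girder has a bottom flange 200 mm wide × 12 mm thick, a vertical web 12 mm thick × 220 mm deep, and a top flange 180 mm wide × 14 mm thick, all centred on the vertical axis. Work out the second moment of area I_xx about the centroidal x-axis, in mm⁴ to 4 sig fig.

I_xx ≈ 7.747 × 10⁷ mm⁴

Decompose the section into non-overlapping parts with the origin at the bottom-left of its bounding rectangle.
Bottom plate: 200 × 12, A = 2 400 mm², y = 6 mm, Ī = 28 800 mm⁴.
Web plate: 12 × 220, A = 2 640 mm², y = 122 mm, Ī = 10 648 000 mm⁴.
Top plate: 180 × 14, A = 2 520 mm², y = 239 mm, Ī = 41 160 mm⁴.
Centroid: ȳ = ΣA·y / ΣA = 124.175 mm.
Transfer each piece to the centroidal x-axis using Ī + A·d² with d = y − 124.175:
  bottom plate: d = -118.175 mm → contributes +33 545 368 mm⁴
  web plate: d = -2.1746 mm → contributes +10 660 484 mm⁴
  top plate: d = 114.825 mm → contributes +33 267 037 mm⁴
Total I = 77 472 890 mm⁴.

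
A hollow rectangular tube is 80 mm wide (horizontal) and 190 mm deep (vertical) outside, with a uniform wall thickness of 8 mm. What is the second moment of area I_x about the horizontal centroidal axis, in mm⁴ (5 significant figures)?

Decompose the section into non-overlapping parts with the origin at the bottom-left of its bounding rectangle.
Outer rectangle: 80 × 190, A = 15 200 mm², y = 95 mm, Ī = 45 726 667 mm⁴.
Inner void (subtracted): 64 × 174, A = 11 136 mm², y = 95 mm, Ī = 28 096 128 mm⁴.
By symmetry the centroid is at mid-height, ȳ = 95 mm.
All pieces are centred on the horizontal centroidal axis, so I = ΣĪ (holes subtracted) = 17 630 539 mm⁴.

I_x ≈ 1.7631 × 10⁷ mm⁴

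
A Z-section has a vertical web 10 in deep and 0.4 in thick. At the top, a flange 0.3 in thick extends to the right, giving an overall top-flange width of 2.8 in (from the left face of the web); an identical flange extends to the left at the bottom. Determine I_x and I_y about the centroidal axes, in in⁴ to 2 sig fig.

I_x ≈ 67 in⁴, I_y ≈ 3.6 in⁴

Decompose the section into non-overlapping parts with the origin at the bottom-left of its bounding rectangle.
Web: 0.4 × 10, A = 4 in², y = 5 in, Ī = 33.33 in⁴.
Top flange (beyond web): 2.4 × 0.3, A = 0.72 in², y = 9.85 in, Ī = 0.0054 in⁴.
Bottom flange (beyond web): 2.4 × 0.3, A = 0.72 in², y = 0.15 in, Ī = 0.0054 in⁴.
Centroid: ȳ = ΣA·y / ΣA = 5 in.
Transfer each piece to the centroidal x-axis using Ī + A·d² with d = y − 5:
  web: d = 0 in → contributes +33.33 in⁴
  top flange (beyond web): d = 4.85 in → contributes +16.94 in⁴
  bottom flange (beyond web): d = -4.85 in → contributes +16.94 in⁴
Total I = 67.22 in⁴.
For the y-axis: x̄ = 2.6 in.
Repeating about the centroidal y-axis gives I_y = 3.567 in⁴.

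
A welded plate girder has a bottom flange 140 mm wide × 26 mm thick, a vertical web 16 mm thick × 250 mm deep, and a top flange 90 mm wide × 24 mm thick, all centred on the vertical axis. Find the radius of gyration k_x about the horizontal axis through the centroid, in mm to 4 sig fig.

Treat the section as a set of non-overlapping primitives; coordinates are from the bounding-box lower-left.
Bottom plate: 140 × 26, A = 3 640 mm², y = 13 mm, Ī = 205 053 mm⁴.
Web plate: 16 × 250, A = 4 000 mm², y = 151 mm, Ī = 20 833 333 mm⁴.
Top plate: 90 × 24, A = 2 160 mm², y = 288 mm, Ī = 103 680 mm⁴.
Centroid: ȳ = ΣA·y / ΣA = 129.939 mm.
Transfer each piece to the horizontal axis through the centroid using Ī + A·d² with d = y − 129.939:
  bottom plate: d = -116.939 mm → contributes +49 980 878 mm⁴
  web plate: d = 21.0612 mm → contributes +22 607 634 mm⁴
  top plate: d = 158.061 mm → contributes +54 067 717 mm⁴
Total I = 126 656 230 mm⁴.
Radius of gyration: k = √(I/A) = √(126 656 230 / 9 800) = 113.684 mm.

k_x ≈ 113.7 mm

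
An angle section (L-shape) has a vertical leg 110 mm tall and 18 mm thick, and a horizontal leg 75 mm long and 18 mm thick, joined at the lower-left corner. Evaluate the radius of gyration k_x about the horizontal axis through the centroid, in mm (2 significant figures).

Decompose the section into non-overlapping parts with the origin at the bottom-left of its bounding rectangle.
Vertical leg: 18 × 110, A = 1 980 mm², y = 55 mm, Ī = 1 996 500 mm⁴.
Horizontal leg (remainder): 57 × 18, A = 1 026 mm², y = 9 mm, Ī = 27 702 mm⁴.
Centroid: ȳ = ΣA·y / ΣA = 39.3 mm.
Transfer each piece to the horizontal axis through the centroid using Ī + A·d² with d = y − 39.3:
  vertical leg: d = 15.7 mm → contributes +2 484 587 mm⁴
  horizontal leg (remainder): d = -30.3 mm → contributes +969 625 mm⁴
Total I = 3 454 213 mm⁴.
Radius of gyration: k = √(I/A) = √(3 454 213 / 3 006) = 33.9 mm.

k_x ≈ 34 mm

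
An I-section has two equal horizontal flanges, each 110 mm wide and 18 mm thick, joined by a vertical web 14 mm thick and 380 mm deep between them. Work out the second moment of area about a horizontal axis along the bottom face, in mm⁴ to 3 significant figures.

Break the section into simple shapes (no overlaps), measuring from the bottom-left corner of the bounding box.
Bottom flange: 110 × 18, A = 1 980 mm², y = 9 mm, Ī = 53 460 mm⁴.
Web: 14 × 380, A = 5 320 mm², y = 208 mm, Ī = 64 017 333 mm⁴.
Top flange: 110 × 18, A = 1 980 mm², y = 407 mm, Ī = 53 460 mm⁴.
Transfer each piece to the base of the section using Ī + A·d² with d = y − 0:
  bottom flange: d = 9 mm → contributes +213 840 mm⁴
  web: d = 208 mm → contributes +294 181 813 mm⁴
  top flange: d = 407 mm → contributes +328 038 480 mm⁴
Total I = 622 434 133 mm⁴.

I_base ≈ 6.22 × 10⁸ mm⁴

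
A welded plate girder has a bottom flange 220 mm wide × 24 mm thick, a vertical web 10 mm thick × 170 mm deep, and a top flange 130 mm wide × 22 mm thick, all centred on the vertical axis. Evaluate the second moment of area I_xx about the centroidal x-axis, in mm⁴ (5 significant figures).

Split into non-overlapping primitives; take the origin at the lower-left of the bounding box.
Bottom plate: 220 × 24, A = 5 280 mm², y = 12 mm, Ī = 253 440 mm⁴.
Web plate: 10 × 170, A = 1 700 mm², y = 109 mm, Ī = 4 094 167 mm⁴.
Top plate: 130 × 22, A = 2 860 mm², y = 205 mm, Ī = 115353.3 mm⁴.
Centroid: ȳ = ΣA·y / ΣA = 84.85366 mm.
Transfer each piece to the centroidal x-axis using Ī + A·d² with d = y − 84.85366:
  bottom plate: d = -72.85366 mm → contributes +28 277 861 mm⁴
  web plate: d = 24.14634 mm → contributes +5 085 345 mm⁴
  top plate: d = 120.1463 mm → contributes +41 399 863 mm⁴
Total I = 74 763 069 mm⁴.

I_xx ≈ 7.4763 × 10⁷ mm⁴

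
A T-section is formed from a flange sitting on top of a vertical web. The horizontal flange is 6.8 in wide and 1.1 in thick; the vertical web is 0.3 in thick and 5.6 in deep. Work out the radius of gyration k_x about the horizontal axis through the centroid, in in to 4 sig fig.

Treat the section as a set of non-overlapping primitives; coordinates are from the bounding-box lower-left.
Flange: 6.8 × 1.1, A = 7.48 in², y = 6.15 in, Ī = 0.754233 in⁴.
Web: 0.3 × 5.6, A = 1.68 in², y = 2.8 in, Ī = 4.3904 in⁴.
Centroid: ȳ = ΣA·y / ΣA = 5.53559 in.
Transfer each piece to the horizontal axis through the centroid using Ī + A·d² with d = y − 5.53559:
  flange: d = 0.61441 in → contributes +3.57794 in⁴
  web: d = -2.73559 in → contributes +16.9626 in⁴
Total I = 20.5405 in⁴.
Radius of gyration: k = √(I/A) = √(20.5405 / 9.16) = 1.49747 in.

k_x ≈ 1.497 in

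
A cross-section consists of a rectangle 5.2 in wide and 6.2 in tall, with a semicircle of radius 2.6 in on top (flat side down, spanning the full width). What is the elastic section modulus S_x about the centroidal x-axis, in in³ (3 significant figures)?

S_x ≈ 53.5 in³

Split into non-overlapping primitives; take the origin at the lower-left of the bounding box.
Rectangular body: 5.2 × 6.2, A = 32.24 in², y = 3.1 in, Ī = 103.28 in⁴.
Semicircular cap: semicircle r = 2.6, A = 10.619 in², y = 7.3035 in, Ī = 5.0156 in⁴.
Centroid: ȳ = ΣA·y / ΣA = 4.1414 in.
Transfer each piece to the centroidal x-axis using Ī + A·d² with d = y − 4.1414:
  rectangular body: d = -1.0414 in → contributes +138.24 in⁴
  semicircular cap: d = 3.162 in → contributes +111.18 in⁴
Total I = 249.43 in⁴.
Extreme fibre distance c = 4.6586 in; S = I/c = 53.542 in³.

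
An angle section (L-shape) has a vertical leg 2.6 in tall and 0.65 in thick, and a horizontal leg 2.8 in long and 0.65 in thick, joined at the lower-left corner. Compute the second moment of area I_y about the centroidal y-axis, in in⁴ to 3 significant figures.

I_y ≈ 2.10 in⁴

Split into non-overlapping primitives; take the origin at the lower-left of the bounding box.
Vertical leg: 0.65 × 2.6, A = 1.69 in², x = 0.325 in, Ī = 0.059502 in⁴.
Horizontal leg (remainder): 2.15 × 0.65, A = 1.3975 in², x = 1.725 in, Ī = 0.53833 in⁴.
Centroid: x̄ = ΣA·x / ΣA = 0.95868 in.
Transfer each piece to the centroidal y-axis using Ī + A·d² with d = x − 0.95868:
  vertical leg: d = -0.63368 in → contributes +0.73813 in⁴
  horizontal leg (remainder): d = 0.76632 in → contributes +1.359 in⁴
Total I = 2.0971 in⁴.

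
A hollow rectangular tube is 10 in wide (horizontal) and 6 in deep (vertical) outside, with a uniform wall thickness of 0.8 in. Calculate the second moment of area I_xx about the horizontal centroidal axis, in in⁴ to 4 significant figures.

I_xx ≈ 120.4 in⁴

Split into non-overlapping primitives; take the origin at the lower-left of the bounding box.
Outer rectangle: 10 × 6, A = 60 in², y = 3 in, Ī = 180 in⁴.
Inner void (subtracted): 8.4 × 4.4, A = 36.96 in², y = 3 in, Ī = 59.6288 in⁴.
By symmetry the centroid is at mid-height, ȳ = 3 in.
All pieces are centred on the horizontal centroidal axis, so I = ΣĪ (holes subtracted) = 120.371 in⁴.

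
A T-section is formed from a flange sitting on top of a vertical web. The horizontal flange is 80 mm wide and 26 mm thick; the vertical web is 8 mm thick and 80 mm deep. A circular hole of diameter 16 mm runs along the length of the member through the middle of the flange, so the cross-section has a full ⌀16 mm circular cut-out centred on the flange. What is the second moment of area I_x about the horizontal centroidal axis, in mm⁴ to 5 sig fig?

Split into non-overlapping primitives; take the origin at the lower-left of the bounding box.
Flange: 80 × 26, A = 2 080 mm², y = 93 mm, Ī = 117173.3 mm⁴.
Web: 8 × 80, A = 640 mm², y = 40 mm, Ī = 341333.3 mm⁴.
Hole (subtracted): ⌀16, A = 201.0619 mm², y = 93 mm, Ī = 3216.991 mm⁴.
Centroid: ȳ = ΣA·y / ΣA = 79.53401 mm.
Transfer each piece to the horizontal centroidal axis using Ī + A·d² with d = y − 79.53401:
  flange: d = 13.46599 mm → contributes +494345.9 mm⁴
  web: d = -39.53401 mm → contributes +1 341 614 mm⁴
  hole: d = 13.46599 mm → contributes −39676.14 mm⁴
Total I = 1 796 283 mm⁴.

I_x ≈ 1.7963 × 10⁶ mm⁴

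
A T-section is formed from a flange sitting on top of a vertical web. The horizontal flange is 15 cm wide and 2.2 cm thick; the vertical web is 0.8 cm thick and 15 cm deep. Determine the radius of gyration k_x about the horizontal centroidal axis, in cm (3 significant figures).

k_x ≈ 4.45 cm

Treat the section as a set of non-overlapping primitives; coordinates are from the bounding-box lower-left.
Flange: 15 × 2.2, A = 33 cm², y = 16.1 cm, Ī = 13.31 cm⁴.
Web: 0.8 × 15, A = 12 cm², y = 7.5 cm, Ī = 225 cm⁴.
Centroid: ȳ = ΣA·y / ΣA = 13.807 cm.
Transfer each piece to the horizontal centroidal axis using Ī + A·d² with d = y − 13.807:
  flange: d = 2.2933 cm → contributes +186.87 cm⁴
  web: d = -6.3067 cm → contributes +702.29 cm⁴
Total I = 889.16 cm⁴.
Radius of gyration: k = √(I/A) = √(889.16 / 45) = 4.4451 cm.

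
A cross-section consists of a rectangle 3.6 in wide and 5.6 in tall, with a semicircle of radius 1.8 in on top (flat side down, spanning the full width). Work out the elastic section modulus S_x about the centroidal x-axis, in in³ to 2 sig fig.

Split into non-overlapping primitives; take the origin at the lower-left of the bounding box.
Rectangular body: 3.6 × 5.6, A = 20.16 in², y = 2.8 in, Ī = 52.68 in⁴.
Semicircular cap: semicircle r = 1.8, A = 5.089 in², y = 6.364 in, Ī = 1.152 in⁴.
Centroid: ȳ = ΣA·y / ΣA = 3.518 in.
Transfer each piece to the centroidal x-axis using Ī + A·d² with d = y − 3.518:
  rectangular body: d = -0.7184 in → contributes +63.09 in⁴
  semicircular cap: d = 2.846 in → contributes +42.36 in⁴
Total I = 105.5 in⁴.
Extreme fibre distance c = 3.882 in; S = I/c = 27.17 in³.

S_x ≈ 27 in³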